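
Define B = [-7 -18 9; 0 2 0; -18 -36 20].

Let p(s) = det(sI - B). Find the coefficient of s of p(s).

p(s) = s^3 - 15s^2 + 48s - 44.
The coefficient of s is 48.

48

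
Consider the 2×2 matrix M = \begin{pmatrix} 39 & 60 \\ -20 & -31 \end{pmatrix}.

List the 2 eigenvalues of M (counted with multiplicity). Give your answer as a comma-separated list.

det(M - rI) = (39 - r)(-31 - r) - (60)·(-20) = r^2 - 8r - 9.
This factors as (r + 1)·(r - 9) = 0.
Eigenvalues: -1, 9.

-1, 9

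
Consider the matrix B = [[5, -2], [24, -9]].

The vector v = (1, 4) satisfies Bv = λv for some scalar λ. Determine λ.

-3

Compute Bv: B·(1, 4) = (-3, -12).
Since Bv = λv, compare component 1: -3 = λ·1, so λ = -3.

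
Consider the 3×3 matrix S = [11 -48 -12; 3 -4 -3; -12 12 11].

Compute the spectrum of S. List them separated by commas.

-1, 8, 11

The characteristic polynomial is p(λ) = det(λI - S).
Expanding along the first row, p(λ) = λ^3 - 18λ^2 + 69λ + 88.
Rational-root test: λ = -1 gives p(-1) = 0.
Dividing by (λ + 1) leaves λ^2 - 19λ + 88.
The quadratic factors as (λ - 8)·(λ - 11).
Eigenvalues: -1, 8, 11.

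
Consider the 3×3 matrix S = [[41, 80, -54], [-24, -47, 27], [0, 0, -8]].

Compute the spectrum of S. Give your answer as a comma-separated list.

-8, -7, 1

Compute the characteristic polynomial p(s) = det(sI - S).
Cofactor expansion gives p(s) = s^3 + 14s^2 + 41s - 56.
Since p(1) = 0, s = 1 is a root.
Factor out (s - 1): p(s) = (s - 1)·(s^2 + 15s + 56).
The quadratic factors as (s + 8)·(s + 7).
Eigenvalues: -8, -7, 1.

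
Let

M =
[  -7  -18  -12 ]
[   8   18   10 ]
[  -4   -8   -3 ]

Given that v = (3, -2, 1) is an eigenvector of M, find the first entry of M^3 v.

3

First find the eigenvalue: Mv = (3, -2, 1) = 1·(3, -2, 1), so λ = 1.
Then M^3 v = λ^3·v = 1^3·(3, -2, 1) = 1·(3, -2, 1) = (3, -2, 1).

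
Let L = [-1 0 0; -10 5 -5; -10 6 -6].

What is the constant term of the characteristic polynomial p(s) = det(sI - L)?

p(0) = det(0·I − L) = det(−L) = (−1)^3·det(L).
det(L) = 0, so p(0) = 0.

0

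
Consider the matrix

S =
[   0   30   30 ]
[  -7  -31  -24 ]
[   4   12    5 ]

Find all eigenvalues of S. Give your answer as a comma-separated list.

-10, -9, -7

The characteristic polynomial is p(s) = det(sI - S).
Cofactor expansion gives p(s) = s^3 + 26s^2 + 223s + 630.
Rational-root test: s = -9 gives p(-9) = 0.
Factor out (s + 9): p(s) = (s + 9)·(s^2 + 17s + 70).
The quadratic factors as (s + 10)·(s + 7).
Eigenvalues: -10, -9, -7.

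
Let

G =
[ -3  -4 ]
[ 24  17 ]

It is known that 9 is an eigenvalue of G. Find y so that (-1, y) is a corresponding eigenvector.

We need (G - 9I)v = 0.
G - 9I = [[-12, -4], [24, 8]].
Row 1: (-12)·-1 + (-4)·y = 0
Row 2: (24)·-1 + (8)·y = 0
Solving gives y = 3.
Check: G·(-1, 3) = (-9, 27) = 9·(-1, 3).

3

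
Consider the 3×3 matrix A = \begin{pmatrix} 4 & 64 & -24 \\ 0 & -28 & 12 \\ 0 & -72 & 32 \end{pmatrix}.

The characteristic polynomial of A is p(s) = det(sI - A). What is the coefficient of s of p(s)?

-16

p(s) = s^3 - 8s^2 - 16s + 128.
The coefficient of s is -16.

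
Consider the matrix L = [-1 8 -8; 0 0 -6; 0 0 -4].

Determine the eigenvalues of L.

L is upper triangular, so its eigenvalues are the diagonal entries.
Diagonal: -1, 0, -4.

-4, -1, 0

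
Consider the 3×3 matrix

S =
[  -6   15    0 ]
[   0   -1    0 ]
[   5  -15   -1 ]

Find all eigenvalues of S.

-6, -1, -1

Compute the characteristic polynomial p(t) = det(tI - S).
Expanding the 3×3 determinant: p(t) = t^3 + 8t^2 + 13t + 6.
Since p(-1) = 0, t = -1 is a root.
Dividing by (t + 1) leaves t^2 + 7t + 6.
The quadratic factors as (t + 6)·(t + 1).
Eigenvalues: -6, -1, -1.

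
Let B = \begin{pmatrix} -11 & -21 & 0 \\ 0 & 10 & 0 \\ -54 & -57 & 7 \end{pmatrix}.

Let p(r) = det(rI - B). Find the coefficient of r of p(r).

p(r) = r^3 - 6r^2 - 117r + 770.
The coefficient of r is -117.

-117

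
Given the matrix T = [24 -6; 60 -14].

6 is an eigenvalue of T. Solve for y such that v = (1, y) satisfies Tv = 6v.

3

We need (T - 6I)v = 0.
T - 6I = [[18, -6], [60, -20]].
Row 1: (18)·1 + (-6)·y = 0
Row 2: (60)·1 + (-20)·y = 0
Solving gives y = 3.
Check: T·(1, 3) = (6, 18) = 6·(1, 3).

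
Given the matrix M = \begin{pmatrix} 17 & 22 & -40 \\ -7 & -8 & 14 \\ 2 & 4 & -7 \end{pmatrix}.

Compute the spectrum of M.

Set up det(tI - M) = 0.
Cofactor expansion gives p(t) = t^3 - 2t^2 - 21t - 18.
Try t = -1: p(-1) = 0, so -1 is a root.
Factor out (t + 1): p(t) = (t + 1)·(t^2 - 3t - 18).
The quadratic factors as (t + 3)·(t - 6).
Eigenvalues: -3, -1, 6.

-3, -1, 6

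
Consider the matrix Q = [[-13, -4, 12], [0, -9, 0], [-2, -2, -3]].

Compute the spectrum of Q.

-9, -9, -7

The characteristic polynomial is p(s) = det(sI - Q).
Expanding along the first row, p(s) = s^3 + 25s^2 + 207s + 567.
Rational-root test: s = -7 gives p(-7) = 0.
Factor out (s + 7): p(s) = (s + 7)·(s^2 + 18s + 81).
The quadratic factor is (s + 9)^2.
Eigenvalues: -9, -9, -7.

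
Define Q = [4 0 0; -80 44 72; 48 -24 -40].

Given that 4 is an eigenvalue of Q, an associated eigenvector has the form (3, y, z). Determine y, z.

6, 0

We need (Q - 4I)v = 0.
Q - 4I = [[0, 0, 0], [-80, 40, 72], [48, -24, -44]].
Row 1: (0)·3 + (0)·y + (0)·z = 0
Row 2: (-80)·3 + (40)·y + (72)·z = 0
Row 3: (48)·3 + (-24)·y + (-44)·z = 0
Solving gives y = 6, z = 0.
Check: Q·(3, 6, 0) = (12, 24, 0) = 4·(3, 6, 0).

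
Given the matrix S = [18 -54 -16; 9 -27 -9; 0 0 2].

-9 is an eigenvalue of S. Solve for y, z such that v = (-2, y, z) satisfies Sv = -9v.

We need (S + 9I)v = 0.
S + 9I = [[27, -54, -16], [9, -18, -9], [0, 0, 11]].
Row 1: (27)·-2 + (-54)·y + (-16)·z = 0
Row 2: (9)·-2 + (-18)·y + (-9)·z = 0
Row 3: (0)·-2 + (0)·y + (11)·z = 0
Solving gives y = -1, z = 0.
Check: S·(-2, -1, 0) = (18, 9, 0) = -9·(-2, -1, 0).

-1, 0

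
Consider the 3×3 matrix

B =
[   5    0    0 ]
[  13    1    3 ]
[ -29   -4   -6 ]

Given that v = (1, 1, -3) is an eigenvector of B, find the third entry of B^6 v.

First find the eigenvalue: Bv = (5, 5, -15) = 5·(1, 1, -3), so λ = 5.
Then B^6 v = λ^6·v = 5^6·(1, 1, -3) = 15625·(1, 1, -3) = (15625, 15625, -46875).

-46875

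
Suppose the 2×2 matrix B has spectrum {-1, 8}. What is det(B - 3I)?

-20

If B has eigenvalues -1, 8, then B - 3I has eigenvalues -4, 5.
det(B - 3I) = (-4) · (5) = -20.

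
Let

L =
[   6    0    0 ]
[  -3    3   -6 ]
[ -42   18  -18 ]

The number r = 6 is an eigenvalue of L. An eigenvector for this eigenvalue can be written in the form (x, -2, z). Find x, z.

-2, 2

We need (L - 6I)v = 0.
L - 6I = [[0, 0, 0], [-3, -3, -6], [-42, 18, -24]].
Row 1: (0)·x + (0)·-2 + (0)·z = 0
Row 2: (-3)·x + (-3)·-2 + (-6)·z = 0
Row 3: (-42)·x + (18)·-2 + (-24)·z = 0
Solving gives x = -2, z = 2.
Check: L·(-2, -2, 2) = (-12, -12, 12) = 6·(-2, -2, 2).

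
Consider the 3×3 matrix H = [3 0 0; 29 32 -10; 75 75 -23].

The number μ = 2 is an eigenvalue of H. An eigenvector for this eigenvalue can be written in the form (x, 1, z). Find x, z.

We need (H - 2I)v = 0.
H - 2I = [[1, 0, 0], [29, 30, -10], [75, 75, -25]].
Row 1: (1)·x + (0)·1 + (0)·z = 0
Row 2: (29)·x + (30)·1 + (-10)·z = 0
Row 3: (75)·x + (75)·1 + (-25)·z = 0
Solving gives x = 0, z = 3.
Check: H·(0, 1, 3) = (0, 2, 6) = 2·(0, 1, 3).

0, 3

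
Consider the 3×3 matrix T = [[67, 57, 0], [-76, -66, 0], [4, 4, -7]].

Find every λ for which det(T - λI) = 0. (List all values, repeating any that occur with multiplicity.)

-9, -7, 10

Set up det(λI - T) = 0.
Expanding the 3×3 determinant: p(λ) = λ^3 + 6λ^2 - 97λ - 630.
Since p(-9) = 0, λ = -9 is a root.
Dividing by (λ + 9) leaves λ^2 - 3λ - 70.
The quadratic factors as (λ + 7)·(λ - 10).
Eigenvalues: -9, -7, 10.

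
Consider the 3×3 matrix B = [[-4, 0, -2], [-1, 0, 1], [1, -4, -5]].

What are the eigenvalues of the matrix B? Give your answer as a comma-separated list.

-4, -3, -2

The characteristic polynomial is p(μ) = det(μI - B).
Expanding along the first row, p(μ) = μ^3 + 9μ^2 + 26μ + 24.
Try μ = -4: p(-4) = 0, so -4 is a root.
Factor out (μ + 4): p(μ) = (μ + 4)·(μ^2 + 5μ + 6).
The quadratic factors as (μ + 3)·(μ + 2).
Eigenvalues: -4, -3, -2.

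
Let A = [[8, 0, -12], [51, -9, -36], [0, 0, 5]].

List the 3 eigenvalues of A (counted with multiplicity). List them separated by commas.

-9, 5, 8

Compute the characteristic polynomial p(s) = det(sI - A).
Expanding along the first row, p(s) = s^3 - 4s^2 - 77s + 360.
Since p(5) = 0, s = 5 is a root.
Dividing by (s - 5) leaves s^2 + s - 72.
The quadratic factors as (s + 9)·(s - 8).
Eigenvalues: -9, 5, 8.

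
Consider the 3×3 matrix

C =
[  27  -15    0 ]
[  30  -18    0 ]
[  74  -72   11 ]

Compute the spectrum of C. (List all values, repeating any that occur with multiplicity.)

-3, 11, 12

Set up det(rI - C) = 0.
Cofactor expansion gives p(r) = r^3 - 20r^2 + 63r + 396.
Try r = 12: p(12) = 0, so 12 is a root.
Factor out (r - 12): p(r) = (r - 12)·(r^2 - 8r - 33).
The quadratic factors as (r + 3)·(r - 11).
Eigenvalues: -3, 11, 12.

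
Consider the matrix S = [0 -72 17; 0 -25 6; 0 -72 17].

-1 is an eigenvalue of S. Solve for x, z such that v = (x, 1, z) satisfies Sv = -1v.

We need (S + 1I)v = 0.
S + 1I = [[1, -72, 17], [0, -24, 6], [0, -72, 18]].
Row 1: (1)·x + (-72)·1 + (17)·z = 0
Row 2: (0)·x + (-24)·1 + (6)·z = 0
Row 3: (0)·x + (-72)·1 + (18)·z = 0
Solving gives x = 4, z = 4.
Check: S·(4, 1, 4) = (-4, -1, -4) = -1·(4, 1, 4).

4, 4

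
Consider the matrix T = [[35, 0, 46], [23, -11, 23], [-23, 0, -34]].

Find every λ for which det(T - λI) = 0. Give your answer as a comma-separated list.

Set up det(tI - T) = 0.
Cofactor expansion gives p(t) = t^3 + 10t^2 - 143t - 1452.
Since p(-11) = 0, t = -11 is a root.
Factor out (t + 11): p(t) = (t + 11)·(t^2 - t - 132).
The quadratic factors as (t + 11)·(t - 12).
Eigenvalues: -11, -11, 12.

-11, -11, 12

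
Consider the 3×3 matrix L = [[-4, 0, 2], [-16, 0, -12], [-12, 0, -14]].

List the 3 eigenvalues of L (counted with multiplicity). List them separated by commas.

Compute the characteristic polynomial p(s) = det(sI - L).
Expanding the 3×3 determinant: p(s) = s^3 + 18s^2 + 80s.
Try s = 0: p(0) = 0, so 0 is a root.
Factor out s: p(s) = s·(s^2 + 18s + 80).
The quadratic factors as (s + 10)·(s + 8).
Eigenvalues: -10, -8, 0.

-10, -8, 0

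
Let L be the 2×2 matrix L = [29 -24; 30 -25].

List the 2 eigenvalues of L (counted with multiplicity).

det(L - tI) = (29 - t)(-25 - t) - (-24)·(30) = t^2 - 4t - 5.
This factors as (t + 1)·(t - 5) = 0.
Eigenvalues: -1, 5.

-1, 5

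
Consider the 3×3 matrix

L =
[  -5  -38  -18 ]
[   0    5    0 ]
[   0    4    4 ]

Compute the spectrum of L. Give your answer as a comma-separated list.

The characteristic polynomial is p(s) = det(sI - L).
Cofactor expansion gives p(s) = s^3 - 4s^2 - 25s + 100.
Rational-root test: s = 5 gives p(5) = 0.
Factor out (s - 5): p(s) = (s - 5)·(s^2 + s - 20).
The quadratic factors as (s + 5)·(s - 4).
Eigenvalues: -5, 4, 5.

-5, 4, 5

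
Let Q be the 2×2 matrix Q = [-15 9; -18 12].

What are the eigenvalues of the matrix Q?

-6, 3

det(Q - lambda·I) = (-15 - lambda)(12 - lambda) - (9)·(-18) = lambda^2 + 3·lambda - 18.
This factors as (lambda + 6)·(lambda - 3) = 0.
Eigenvalues: -6, 3.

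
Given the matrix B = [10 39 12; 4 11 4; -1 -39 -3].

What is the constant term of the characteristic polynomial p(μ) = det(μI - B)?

198

p(0) = det(0·I − B) = det(−B) = (−1)^3·det(B).
det(B) = -198, so p(0) = 198.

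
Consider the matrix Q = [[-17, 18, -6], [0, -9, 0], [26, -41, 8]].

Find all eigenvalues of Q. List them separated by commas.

-9, -5, -4

Set up det(sI - Q) = 0.
Cofactor expansion gives p(s) = s^3 + 18s^2 + 101s + 180.
Since p(-9) = 0, s = -9 is a root.
Dividing by (s + 9) leaves s^2 + 9s + 20.
The quadratic factors as (s + 5)·(s + 4).
Eigenvalues: -9, -5, -4.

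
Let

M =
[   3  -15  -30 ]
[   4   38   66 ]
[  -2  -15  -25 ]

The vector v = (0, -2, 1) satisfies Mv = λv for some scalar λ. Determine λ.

Compute Mv: M·(0, -2, 1) = (0, -10, 5).
Since Mv = λv, compare component 2: -10 = λ·-2, so λ = 5.

5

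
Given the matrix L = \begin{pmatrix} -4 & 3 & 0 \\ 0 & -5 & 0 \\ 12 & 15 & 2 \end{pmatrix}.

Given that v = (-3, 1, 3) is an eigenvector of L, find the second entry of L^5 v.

-3125

First find the eigenvalue: Lv = (15, -5, -15) = -5·(-3, 1, 3), so λ = -5.
Then L^5 v = λ^5·v = (-5)^5·(-3, 1, 3) = -3125·(-3, 1, 3) = (9375, -3125, -9375).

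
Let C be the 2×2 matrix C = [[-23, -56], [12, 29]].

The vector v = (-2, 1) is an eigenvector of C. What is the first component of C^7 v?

-156250

First find the eigenvalue: Cv = (-10, 5) = 5·(-2, 1), so λ = 5.
Then C^7 v = λ^7·v = 5^7·(-2, 1) = 78125·(-2, 1) = (-156250, 78125).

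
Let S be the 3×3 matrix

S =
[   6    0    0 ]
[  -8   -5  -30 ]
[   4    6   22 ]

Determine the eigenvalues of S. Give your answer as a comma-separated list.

6, 7, 10

Compute the characteristic polynomial p(λ) = det(λI - S).
Expanding the 3×3 determinant: p(λ) = λ^3 - 23λ^2 + 172λ - 420.
Since p(6) = 0, λ = 6 is a root.
Dividing by (λ - 6) leaves λ^2 - 17λ + 70.
The quadratic factors as (λ - 7)·(λ - 10).
Eigenvalues: 6, 7, 10.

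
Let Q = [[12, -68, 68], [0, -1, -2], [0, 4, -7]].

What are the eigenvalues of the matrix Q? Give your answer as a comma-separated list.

Set up det(μI - Q) = 0.
Expanding along the first row, p(μ) = μ^3 - 4μ^2 - 81μ - 180.
Since p(-5) = 0, μ = -5 is a root.
Dividing by (μ + 5) leaves μ^2 - 9μ - 36.
The quadratic factors as (μ + 3)·(μ - 12).
Eigenvalues: -5, -3, 12.

-5, -3, 12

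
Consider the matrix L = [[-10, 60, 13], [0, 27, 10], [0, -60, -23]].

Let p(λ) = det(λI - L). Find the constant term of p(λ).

-210

p(λ) = λ^3 + 6λ^2 - 61λ - 210.
The constant term is -210.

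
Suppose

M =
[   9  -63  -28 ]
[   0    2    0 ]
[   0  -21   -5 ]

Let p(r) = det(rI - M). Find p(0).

p(0) = det(0·I − M) = det(−M) = (−1)^3·det(M).
det(M) = -90, so p(0) = 90.

90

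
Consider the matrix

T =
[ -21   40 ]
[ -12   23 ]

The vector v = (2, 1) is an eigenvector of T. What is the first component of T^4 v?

2

First find the eigenvalue: Tv = (-2, -1) = -1·(2, 1), so λ = -1.
Then T^4 v = λ^4·v = (-1)^4·(2, 1) = 1·(2, 1) = (2, 1).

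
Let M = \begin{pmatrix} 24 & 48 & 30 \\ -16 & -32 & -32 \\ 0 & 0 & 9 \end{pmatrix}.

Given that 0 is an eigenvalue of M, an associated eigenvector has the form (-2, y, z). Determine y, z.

We need (M)v = 0.
M = [[24, 48, 30], [-16, -32, -32], [0, 0, 9]].
Row 1: (24)·-2 + (48)·y + (30)·z = 0
Row 2: (-16)·-2 + (-32)·y + (-32)·z = 0
Row 3: (0)·-2 + (0)·y + (9)·z = 0
Solving gives y = 1, z = 0.
Check: M·(-2, 1, 0) = (0, 0, 0) = 0·(-2, 1, 0).

1, 0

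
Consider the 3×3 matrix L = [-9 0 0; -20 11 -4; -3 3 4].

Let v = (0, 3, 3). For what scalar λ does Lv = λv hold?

Compute Lv: L·(0, 3, 3) = (0, 21, 21).
Since Lv = λv, compare component 2: 21 = λ·3, so λ = 7.

7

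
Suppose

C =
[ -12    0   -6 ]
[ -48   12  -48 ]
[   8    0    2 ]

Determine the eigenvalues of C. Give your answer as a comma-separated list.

Set up det(sI - C) = 0.
Cofactor expansion gives p(s) = s^3 - 2s^2 - 96s - 288.
Try s = -6: p(-6) = 0, so -6 is a root.
Factor out (s + 6): p(s) = (s + 6)·(s^2 - 8s - 48).
The quadratic factors as (s + 4)·(s - 12).
Eigenvalues: -6, -4, 12.

-6, -4, 12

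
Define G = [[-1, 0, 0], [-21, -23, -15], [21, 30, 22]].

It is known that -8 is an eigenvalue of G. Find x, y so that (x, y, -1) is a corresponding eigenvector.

We need (G + 8I)v = 0.
G + 8I = [[7, 0, 0], [-21, -15, -15], [21, 30, 30]].
Row 1: (7)·x + (0)·y + (0)·-1 = 0
Row 2: (-21)·x + (-15)·y + (-15)·-1 = 0
Row 3: (21)·x + (30)·y + (30)·-1 = 0
Solving gives x = 0, y = 1.
Check: G·(0, 1, -1) = (0, -8, 8) = -8·(0, 1, -1).

0, 1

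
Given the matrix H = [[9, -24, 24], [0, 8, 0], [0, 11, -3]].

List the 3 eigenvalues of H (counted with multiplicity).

-3, 8, 9

Set up det(λI - H) = 0.
Expanding the 3×3 determinant: p(λ) = λ^3 - 14λ^2 + 21λ + 216.
Try λ = 9: p(9) = 0, so 9 is a root.
Factor out (λ - 9): p(λ) = (λ - 9)·(λ^2 - 5λ - 24).
The quadratic factors as (λ + 3)·(λ - 8).
Eigenvalues: -3, 8, 9.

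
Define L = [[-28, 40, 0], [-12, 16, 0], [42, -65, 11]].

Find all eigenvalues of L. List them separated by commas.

-8, -4, 11

The characteristic polynomial is p(λ) = det(λI - L).
Cofactor expansion gives p(λ) = λ^3 + λ^2 - 100λ - 352.
Rational-root test: λ = -4 gives p(-4) = 0.
Factor out (λ + 4): p(λ) = (λ + 4)·(λ^2 - 3λ - 88).
The quadratic factors as (λ + 8)·(λ - 11).
Eigenvalues: -8, -4, 11.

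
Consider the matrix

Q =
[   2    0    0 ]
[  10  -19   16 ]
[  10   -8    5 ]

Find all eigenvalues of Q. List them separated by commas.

-11, -3, 2

The characteristic polynomial is p(lambda) = det(lambda·I - Q).
Expanding along the first row, p(lambda) = lambda^3 + 12·lambda^2 + 5·lambda - 66.
Try lambda = 2: p(2) = 0, so 2 is a root.
Factor out (lambda - 2): p(lambda) = (lambda - 2)·(lambda^2 + 14·lambda + 33).
The quadratic factors as (lambda + 11)·(lambda + 3).
Eigenvalues: -11, -3, 2.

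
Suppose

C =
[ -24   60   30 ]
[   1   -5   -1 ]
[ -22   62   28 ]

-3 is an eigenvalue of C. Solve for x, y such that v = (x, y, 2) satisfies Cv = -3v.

0, -1

We need (C + 3I)v = 0.
C + 3I = [[-21, 60, 30], [1, -2, -1], [-22, 62, 31]].
Row 1: (-21)·x + (60)·y + (30)·2 = 0
Row 2: (1)·x + (-2)·y + (-1)·2 = 0
Row 3: (-22)·x + (62)·y + (31)·2 = 0
Solving gives x = 0, y = -1.
Check: C·(0, -1, 2) = (0, 3, -6) = -3·(0, -1, 2).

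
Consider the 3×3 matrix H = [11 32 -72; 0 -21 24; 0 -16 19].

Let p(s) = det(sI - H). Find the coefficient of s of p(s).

-37

p(s) = s^3 - 9s^2 - 37s + 165.
The coefficient of s is -37.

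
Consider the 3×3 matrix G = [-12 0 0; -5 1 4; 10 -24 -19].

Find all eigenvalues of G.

The characteristic polynomial is p(r) = det(rI - G).
Expanding along the first row, p(r) = r^3 + 30r^2 + 293r + 924.
Rational-root test: r = -7 gives p(-7) = 0.
Factor out (r + 7): p(r) = (r + 7)·(r^2 + 23r + 132).
The quadratic factors as (r + 12)·(r + 11).
Eigenvalues: -12, -11, -7.

-12, -11, -7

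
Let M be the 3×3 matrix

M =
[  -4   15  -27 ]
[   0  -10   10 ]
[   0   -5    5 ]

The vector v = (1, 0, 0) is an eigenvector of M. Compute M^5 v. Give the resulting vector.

(-1024, 0, 0)

First find the eigenvalue: Mv = (-4, 0, 0) = -4·(1, 0, 0), so λ = -4.
Then M^5 v = λ^5·v = (-4)^5·(1, 0, 0) = -1024·(1, 0, 0) = (-1024, 0, 0).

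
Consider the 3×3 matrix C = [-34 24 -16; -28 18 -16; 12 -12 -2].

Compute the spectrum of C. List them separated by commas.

-10, -6, -2

The characteristic polynomial is p(lambda) = det(lambda·I - C).
Expanding along the first row, p(lambda) = lambda^3 + 18·lambda^2 + 92·lambda + 120.
Since p(-2) = 0, lambda = -2 is a root.
Factor out (lambda + 2): p(lambda) = (lambda + 2)·(lambda^2 + 16·lambda + 60).
The quadratic factors as (lambda + 10)·(lambda + 6).
Eigenvalues: -10, -6, -2.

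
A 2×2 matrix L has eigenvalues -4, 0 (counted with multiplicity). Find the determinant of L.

det(L) is the product of the eigenvalues: (-4) · (0) = 0.

0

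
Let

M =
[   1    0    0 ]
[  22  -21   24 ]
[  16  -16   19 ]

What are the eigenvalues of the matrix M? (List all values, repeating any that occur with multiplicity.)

Compute the characteristic polynomial p(λ) = det(λI - M).
Cofactor expansion gives p(λ) = λ^3 + λ^2 - 17λ + 15.
Try λ = 1: p(1) = 0, so 1 is a root.
Factor out (λ - 1): p(λ) = (λ - 1)·(λ^2 + 2λ - 15).
The quadratic factors as (λ + 5)·(λ - 3).
Eigenvalues: -5, 1, 3.

-5, 1, 3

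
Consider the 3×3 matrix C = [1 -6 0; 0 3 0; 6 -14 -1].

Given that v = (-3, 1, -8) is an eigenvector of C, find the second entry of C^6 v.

First find the eigenvalue: Cv = (-9, 3, -24) = 3·(-3, 1, -8), so λ = 3.
Then C^6 v = λ^6·v = 3^6·(-3, 1, -8) = 729·(-3, 1, -8) = (-2187, 729, -5832).

729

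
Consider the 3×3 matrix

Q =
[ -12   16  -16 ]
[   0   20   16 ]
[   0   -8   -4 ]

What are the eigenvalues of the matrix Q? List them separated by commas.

Compute the characteristic polynomial p(s) = det(sI - Q).
Expanding along the first row, p(s) = s^3 - 4s^2 - 144s + 576.
Try s = 4: p(4) = 0, so 4 is a root.
Factor out (s - 4): p(s) = (s - 4)·(s^2 - 144).
The quadratic factors as (s + 12)·(s - 12).
Eigenvalues: -12, 4, 12.

-12, 4, 12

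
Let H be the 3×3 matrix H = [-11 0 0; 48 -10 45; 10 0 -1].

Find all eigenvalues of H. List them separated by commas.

-11, -10, -1

Set up det(μI - H) = 0.
Cofactor expansion gives p(μ) = μ^3 + 22μ^2 + 131μ + 110.
Try μ = -1: p(-1) = 0, so -1 is a root.
Factor out (μ + 1): p(μ) = (μ + 1)·(μ^2 + 21μ + 110).
The quadratic factors as (μ + 11)·(μ + 10).
Eigenvalues: -11, -10, -1.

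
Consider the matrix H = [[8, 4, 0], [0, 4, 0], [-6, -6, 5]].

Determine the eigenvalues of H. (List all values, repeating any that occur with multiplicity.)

4, 5, 8

Compute the characteristic polynomial p(lambda) = det(lambda·I - H).
Cofactor expansion gives p(lambda) = lambda^3 - 17·lambda^2 + 92·lambda - 160.
Try lambda = 4: p(4) = 0, so 4 is a root.
Factor out (lambda - 4): p(lambda) = (lambda - 4)·(lambda^2 - 13·lambda + 40).
The quadratic factors as (lambda - 5)·(lambda - 8).
Eigenvalues: 4, 5, 8.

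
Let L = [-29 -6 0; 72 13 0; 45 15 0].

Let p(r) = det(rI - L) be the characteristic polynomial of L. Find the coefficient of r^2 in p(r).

16

The coefficient of r^2 of det(rI - L) is −trace(L).
trace(L) = (-29) + (13) + (0) = -16, so the coefficient is 16.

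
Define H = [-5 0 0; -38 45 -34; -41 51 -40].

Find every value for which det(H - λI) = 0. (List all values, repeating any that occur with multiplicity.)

-6, -5, 11

Compute the characteristic polynomial p(lambda) = det(lambda·I - H).
Cofactor expansion gives p(lambda) = lambda^3 - 91·lambda - 330.
Try lambda = -6: p(-6) = 0, so -6 is a root.
Factor out (lambda + 6): p(lambda) = (lambda + 6)·(lambda^2 - 6·lambda - 55).
The quadratic factors as (lambda + 5)·(lambda - 11).
Eigenvalues: -6, -5, 11.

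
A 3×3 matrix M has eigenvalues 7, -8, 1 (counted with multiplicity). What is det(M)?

-56

det(M) is the product of the eigenvalues: (7) · (-8) · (1) = -56.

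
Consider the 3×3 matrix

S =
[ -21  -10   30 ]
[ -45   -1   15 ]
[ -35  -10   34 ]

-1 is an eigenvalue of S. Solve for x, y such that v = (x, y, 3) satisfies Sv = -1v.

We need (S + 1I)v = 0.
S + 1I = [[-20, -10, 30], [-45, 0, 15], [-35, -10, 35]].
Row 1: (-20)·x + (-10)·y + (30)·3 = 0
Row 2: (-45)·x + (0)·y + (15)·3 = 0
Row 3: (-35)·x + (-10)·y + (35)·3 = 0
Solving gives x = 1, y = 7.
Check: S·(1, 7, 3) = (-1, -7, -3) = -1·(1, 7, 3).

1, 7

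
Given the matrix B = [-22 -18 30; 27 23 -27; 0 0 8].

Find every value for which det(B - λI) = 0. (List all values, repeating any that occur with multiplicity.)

The characteristic polynomial is p(s) = det(sI - B).
Expanding the 3×3 determinant: p(s) = s^3 - 9s^2 - 12s + 160.
Try s = -4: p(-4) = 0, so -4 is a root.
Factor out (s + 4): p(s) = (s + 4)·(s^2 - 13s + 40).
The quadratic factors as (s - 5)·(s - 8).
Eigenvalues: -4, 5, 8.

-4, 5, 8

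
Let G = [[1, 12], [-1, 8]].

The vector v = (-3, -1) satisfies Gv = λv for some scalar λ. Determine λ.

Compute Gv: G·(-3, -1) = (-15, -5).
Since Gv = λv, compare component 1: -15 = λ·-3, so λ = 5.

5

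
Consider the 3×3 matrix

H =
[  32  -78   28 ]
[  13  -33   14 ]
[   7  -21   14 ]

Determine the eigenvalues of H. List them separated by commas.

Compute the characteristic polynomial p(s) = det(sI - H).
Cofactor expansion gives p(s) = s^3 - 13s^2 + 42s.
Try s = 6: p(6) = 0, so 6 is a root.
Dividing by (s - 6) leaves s^2 - 7s.
The quadratic factors as s·(s - 7).
Eigenvalues: 0, 6, 7.

0, 6, 7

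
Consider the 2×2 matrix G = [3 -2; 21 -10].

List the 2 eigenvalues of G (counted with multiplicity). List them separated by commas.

det(G - λI) = (3 - λ)(-10 - λ) - (-2)·(21) = λ^2 + 7λ + 12.
This factors as (λ + 4)·(λ + 3) = 0.
Eigenvalues: -4, -3.

-4, -3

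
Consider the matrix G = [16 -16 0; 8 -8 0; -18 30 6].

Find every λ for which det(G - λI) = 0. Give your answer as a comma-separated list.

The characteristic polynomial is p(λ) = det(λI - G).
Expanding the 3×3 determinant: p(λ) = λ^3 - 14λ^2 + 48λ.
Rational-root test: λ = 0 gives p(0) = 0.
Factor out λ: p(λ) = λ·(λ^2 - 14λ + 48).
The quadratic factors as (λ - 6)·(λ - 8).
Eigenvalues: 0, 6, 8.

0, 6, 8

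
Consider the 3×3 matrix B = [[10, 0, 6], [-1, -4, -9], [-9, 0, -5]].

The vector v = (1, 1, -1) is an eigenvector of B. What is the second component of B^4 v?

First find the eigenvalue: Bv = (4, 4, -4) = 4·(1, 1, -1), so λ = 4.
Then B^4 v = λ^4·v = 4^4·(1, 1, -1) = 256·(1, 1, -1) = (256, 256, -256).

256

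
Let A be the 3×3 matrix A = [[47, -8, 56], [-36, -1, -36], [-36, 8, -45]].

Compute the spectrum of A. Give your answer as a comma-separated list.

-9, -1, 11

The characteristic polynomial is p(λ) = det(λI - A).
Expanding along the first row, p(λ) = λ^3 - λ^2 - 101λ - 99.
Try λ = 11: p(11) = 0, so 11 is a root.
Factor out (λ - 11): p(λ) = (λ - 11)·(λ^2 + 10λ + 9).
The quadratic factors as (λ + 9)·(λ + 1).
Eigenvalues: -9, -1, 11.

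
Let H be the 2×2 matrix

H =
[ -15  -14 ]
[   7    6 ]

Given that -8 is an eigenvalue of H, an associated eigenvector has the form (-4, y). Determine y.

We need (H + 8I)v = 0.
H + 8I = [[-7, -14], [7, 14]].
Row 1: (-7)·-4 + (-14)·y = 0
Row 2: (7)·-4 + (14)·y = 0
Solving gives y = 2.
Check: H·(-4, 2) = (32, -16) = -8·(-4, 2).

2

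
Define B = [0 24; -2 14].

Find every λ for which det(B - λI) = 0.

det(B - λI) = (0 - λ)(14 - λ) - (24)·(-2) = λ^2 - 14λ + 48.
This factors as (λ - 6)·(λ - 8) = 0.
Eigenvalues: 6, 8.

6, 8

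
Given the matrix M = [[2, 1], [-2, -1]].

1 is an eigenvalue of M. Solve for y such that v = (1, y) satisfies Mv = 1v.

We need (M - 1I)v = 0.
M - 1I = [[1, 1], [-2, -2]].
Row 1: (1)·1 + (1)·y = 0
Row 2: (-2)·1 + (-2)·y = 0
Solving gives y = -1.
Check: M·(1, -1) = (1, -1) = 1·(1, -1).

-1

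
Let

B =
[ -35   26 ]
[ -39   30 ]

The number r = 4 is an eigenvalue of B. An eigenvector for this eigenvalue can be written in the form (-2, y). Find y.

We need (B - 4I)v = 0.
B - 4I = [[-39, 26], [-39, 26]].
Row 1: (-39)·-2 + (26)·y = 0
Row 2: (-39)·-2 + (26)·y = 0
Solving gives y = -3.
Check: B·(-2, -3) = (-8, -12) = 4·(-2, -3).

-3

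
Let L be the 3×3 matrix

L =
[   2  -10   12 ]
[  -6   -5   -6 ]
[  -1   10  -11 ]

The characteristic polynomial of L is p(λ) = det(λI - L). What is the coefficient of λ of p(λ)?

35

p(λ) = λ^3 + 14λ^2 + 35λ - 50.
The coefficient of λ is 35.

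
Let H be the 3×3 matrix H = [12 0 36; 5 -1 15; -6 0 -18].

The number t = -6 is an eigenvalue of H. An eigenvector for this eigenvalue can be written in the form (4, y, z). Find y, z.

2, -2

We need (H + 6I)v = 0.
H + 6I = [[18, 0, 36], [5, 5, 15], [-6, 0, -12]].
Row 1: (18)·4 + (0)·y + (36)·z = 0
Row 2: (5)·4 + (5)·y + (15)·z = 0
Row 3: (-6)·4 + (0)·y + (-12)·z = 0
Solving gives y = 2, z = -2.
Check: H·(4, 2, -2) = (-24, -12, 12) = -6·(4, 2, -2).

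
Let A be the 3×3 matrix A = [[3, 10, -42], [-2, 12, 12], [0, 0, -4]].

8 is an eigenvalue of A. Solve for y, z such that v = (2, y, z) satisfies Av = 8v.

1, 0

We need (A - 8I)v = 0.
A - 8I = [[-5, 10, -42], [-2, 4, 12], [0, 0, -12]].
Row 1: (-5)·2 + (10)·y + (-42)·z = 0
Row 2: (-2)·2 + (4)·y + (12)·z = 0
Row 3: (0)·2 + (0)·y + (-12)·z = 0
Solving gives y = 1, z = 0.
Check: A·(2, 1, 0) = (16, 8, 0) = 8·(2, 1, 0).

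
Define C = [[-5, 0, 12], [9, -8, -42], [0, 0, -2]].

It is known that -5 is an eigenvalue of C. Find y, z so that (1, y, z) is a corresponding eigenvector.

3, 0

We need (C + 5I)v = 0.
C + 5I = [[0, 0, 12], [9, -3, -42], [0, 0, 3]].
Row 1: (0)·1 + (0)·y + (12)·z = 0
Row 2: (9)·1 + (-3)·y + (-42)·z = 0
Row 3: (0)·1 + (0)·y + (3)·z = 0
Solving gives y = 3, z = 0.
Check: C·(1, 3, 0) = (-5, -15, 0) = -5·(1, 3, 0).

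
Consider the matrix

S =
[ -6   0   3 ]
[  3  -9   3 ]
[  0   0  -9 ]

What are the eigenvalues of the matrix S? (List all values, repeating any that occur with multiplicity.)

Set up det(λI - S) = 0.
Cofactor expansion gives p(λ) = λ^3 + 24λ^2 + 189λ + 486.
Since p(-6) = 0, λ = -6 is a root.
Factor out (λ + 6): p(λ) = (λ + 6)·(λ^2 + 18λ + 81).
The quadratic factor is (λ + 9)^2.
Eigenvalues: -9, -9, -6.

-9, -9, -6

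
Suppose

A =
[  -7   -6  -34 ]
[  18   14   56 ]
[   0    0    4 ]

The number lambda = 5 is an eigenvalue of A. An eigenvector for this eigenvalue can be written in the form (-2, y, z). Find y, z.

4, 0

We need (A - 5I)v = 0.
A - 5I = [[-12, -6, -34], [18, 9, 56], [0, 0, -1]].
Row 1: (-12)·-2 + (-6)·y + (-34)·z = 0
Row 2: (18)·-2 + (9)·y + (56)·z = 0
Row 3: (0)·-2 + (0)·y + (-1)·z = 0
Solving gives y = 4, z = 0.
Check: A·(-2, 4, 0) = (-10, 20, 0) = 5·(-2, 4, 0).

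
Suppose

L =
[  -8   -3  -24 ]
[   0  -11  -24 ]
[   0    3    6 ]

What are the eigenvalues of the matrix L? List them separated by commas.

-8, -3, -2

Compute the characteristic polynomial p(λ) = det(λI - L).
Expanding along the first row, p(λ) = λ^3 + 13λ^2 + 46λ + 48.
Since p(-3) = 0, λ = -3 is a root.
Factor out (λ + 3): p(λ) = (λ + 3)·(λ^2 + 10λ + 16).
The quadratic factors as (λ + 8)·(λ + 2).
Eigenvalues: -8, -3, -2.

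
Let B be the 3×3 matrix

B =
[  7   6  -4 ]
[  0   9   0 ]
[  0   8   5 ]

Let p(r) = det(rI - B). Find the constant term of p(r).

p(r) = r^3 - 21r^2 + 143r - 315.
The constant term is -315.

-315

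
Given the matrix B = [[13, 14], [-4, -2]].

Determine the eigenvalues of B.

det(B - μI) = (13 - μ)(-2 - μ) - (14)·(-4) = μ^2 - 11μ + 30.
This factors as (μ - 5)·(μ - 6) = 0.
Eigenvalues: 5, 6.

5, 6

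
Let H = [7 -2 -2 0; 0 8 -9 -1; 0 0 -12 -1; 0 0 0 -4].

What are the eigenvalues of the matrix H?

-12, -4, 7, 8

H is upper triangular, so its eigenvalues are the diagonal entries.
Diagonal: 7, 8, -12, -4.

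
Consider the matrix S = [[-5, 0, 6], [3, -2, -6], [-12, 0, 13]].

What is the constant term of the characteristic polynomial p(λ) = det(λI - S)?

p(0) = det(0·I − S) = det(−S) = (−1)^3·det(S).
det(S) = -14, so p(0) = 14.

14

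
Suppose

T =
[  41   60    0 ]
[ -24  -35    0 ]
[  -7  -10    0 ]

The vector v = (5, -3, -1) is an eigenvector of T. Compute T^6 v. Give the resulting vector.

(78125, -46875, -15625)

First find the eigenvalue: Tv = (25, -15, -5) = 5·(5, -3, -1), so λ = 5.
Then T^6 v = λ^6·v = 5^6·(5, -3, -1) = 15625·(5, -3, -1) = (78125, -46875, -15625).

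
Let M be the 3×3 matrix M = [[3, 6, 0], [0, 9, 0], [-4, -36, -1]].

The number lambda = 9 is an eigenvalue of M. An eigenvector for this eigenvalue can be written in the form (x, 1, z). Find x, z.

1, -4

We need (M - 9I)v = 0.
M - 9I = [[-6, 6, 0], [0, 0, 0], [-4, -36, -10]].
Row 1: (-6)·x + (6)·1 + (0)·z = 0
Row 2: (0)·x + (0)·1 + (0)·z = 0
Row 3: (-4)·x + (-36)·1 + (-10)·z = 0
Solving gives x = 1, z = -4.
Check: M·(1, 1, -4) = (9, 9, -36) = 9·(1, 1, -4).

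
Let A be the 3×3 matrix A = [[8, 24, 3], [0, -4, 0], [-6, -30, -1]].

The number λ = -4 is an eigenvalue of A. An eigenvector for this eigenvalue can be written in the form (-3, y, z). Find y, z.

1, 4

We need (A + 4I)v = 0.
A + 4I = [[12, 24, 3], [0, 0, 0], [-6, -30, 3]].
Row 1: (12)·-3 + (24)·y + (3)·z = 0
Row 2: (0)·-3 + (0)·y + (0)·z = 0
Row 3: (-6)·-3 + (-30)·y + (3)·z = 0
Solving gives y = 1, z = 4.
Check: A·(-3, 1, 4) = (12, -4, -16) = -4·(-3, 1, 4).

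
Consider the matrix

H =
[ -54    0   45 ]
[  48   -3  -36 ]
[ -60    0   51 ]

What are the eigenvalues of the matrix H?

Set up det(lambda·I - H) = 0.
Cofactor expansion gives p(lambda) = lambda^3 + 6·lambda^2 - 45·lambda - 162.
Try lambda = -3: p(-3) = 0, so -3 is a root.
Factor out (lambda + 3): p(lambda) = (lambda + 3)·(lambda^2 + 3·lambda - 54).
The quadratic factors as (lambda + 9)·(lambda - 6).
Eigenvalues: -9, -3, 6.

-9, -3, 6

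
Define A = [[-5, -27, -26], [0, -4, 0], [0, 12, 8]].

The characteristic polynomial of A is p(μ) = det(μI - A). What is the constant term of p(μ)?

-160

p(μ) = μ^3 + μ^2 - 52μ - 160.
The constant term is -160.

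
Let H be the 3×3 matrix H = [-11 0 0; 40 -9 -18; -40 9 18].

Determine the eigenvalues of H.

Set up det(rI - H) = 0.
Expanding the 3×3 determinant: p(r) = r^3 + 2r^2 - 99r.
Since p(-11) = 0, r = -11 is a root.
Factor out (r + 11): p(r) = (r + 11)·(r^2 - 9r).
The quadratic factors as r·(r - 9).
Eigenvalues: -11, 0, 9.

-11, 0, 9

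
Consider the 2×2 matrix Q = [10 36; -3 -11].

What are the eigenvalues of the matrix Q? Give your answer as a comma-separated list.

det(Q - μI) = (10 - μ)(-11 - μ) - (36)·(-3) = μ^2 + μ - 2.
This factors as (μ + 2)·(μ - 1) = 0.
Eigenvalues: -2, 1.

-2, 1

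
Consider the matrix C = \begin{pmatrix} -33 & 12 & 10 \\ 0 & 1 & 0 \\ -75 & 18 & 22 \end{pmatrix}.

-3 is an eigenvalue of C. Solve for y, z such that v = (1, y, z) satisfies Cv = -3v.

0, 3

We need (C + 3I)v = 0.
C + 3I = [[-30, 12, 10], [0, 4, 0], [-75, 18, 25]].
Row 1: (-30)·1 + (12)·y + (10)·z = 0
Row 2: (0)·1 + (4)·y + (0)·z = 0
Row 3: (-75)·1 + (18)·y + (25)·z = 0
Solving gives y = 0, z = 3.
Check: C·(1, 0, 3) = (-3, 0, -9) = -3·(1, 0, 3).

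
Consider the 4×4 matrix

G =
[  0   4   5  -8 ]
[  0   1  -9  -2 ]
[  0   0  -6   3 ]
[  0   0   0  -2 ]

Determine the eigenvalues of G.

-6, -2, 0, 1

G is upper triangular, so its eigenvalues are the diagonal entries.
Diagonal: 0, 1, -6, -2.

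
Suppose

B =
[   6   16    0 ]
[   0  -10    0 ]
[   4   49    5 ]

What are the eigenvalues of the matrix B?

Set up det(λI - B) = 0.
Expanding the 3×3 determinant: p(λ) = λ^3 - λ^2 - 80λ + 300.
Rational-root test: λ = 6 gives p(6) = 0.
Factor out (λ - 6): p(λ) = (λ - 6)·(λ^2 + 5λ - 50).
The quadratic factors as (λ + 10)·(λ - 5).
Eigenvalues: -10, 5, 6.

-10, 5, 6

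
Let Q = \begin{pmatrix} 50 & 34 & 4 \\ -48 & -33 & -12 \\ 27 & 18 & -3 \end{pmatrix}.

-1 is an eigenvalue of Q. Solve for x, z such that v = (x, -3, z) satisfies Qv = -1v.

We need (Q + 1I)v = 0.
Q + 1I = [[51, 34, 4], [-48, -32, -12], [27, 18, -2]].
Row 1: (51)·x + (34)·-3 + (4)·z = 0
Row 2: (-48)·x + (-32)·-3 + (-12)·z = 0
Row 3: (27)·x + (18)·-3 + (-2)·z = 0
Solving gives x = 2, z = 0.
Check: Q·(2, -3, 0) = (-2, 3, 0) = -1·(2, -3, 0).

2, 0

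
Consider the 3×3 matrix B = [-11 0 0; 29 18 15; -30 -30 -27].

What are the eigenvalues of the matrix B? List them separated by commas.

Compute the characteristic polynomial p(λ) = det(λI - B).
Expanding the 3×3 determinant: p(λ) = λ^3 + 20λ^2 + 63λ - 396.
Since p(3) = 0, λ = 3 is a root.
Factor out (λ - 3): p(λ) = (λ - 3)·(λ^2 + 23λ + 132).
The quadratic factors as (λ + 12)·(λ + 11).
Eigenvalues: -12, -11, 3.

-12, -11, 3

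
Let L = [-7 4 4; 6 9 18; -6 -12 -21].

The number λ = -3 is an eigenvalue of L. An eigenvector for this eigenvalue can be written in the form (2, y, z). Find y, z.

8, -6

We need (L + 3I)v = 0.
L + 3I = [[-4, 4, 4], [6, 12, 18], [-6, -12, -18]].
Row 1: (-4)·2 + (4)·y + (4)·z = 0
Row 2: (6)·2 + (12)·y + (18)·z = 0
Row 3: (-6)·2 + (-12)·y + (-18)·z = 0
Solving gives y = 8, z = -6.
Check: L·(2, 8, -6) = (-6, -24, 18) = -3·(2, 8, -6).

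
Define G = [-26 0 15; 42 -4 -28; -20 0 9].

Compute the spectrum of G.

-11, -6, -4

Compute the characteristic polynomial p(λ) = det(λI - G).
Expanding the 3×3 determinant: p(λ) = λ^3 + 21λ^2 + 134λ + 264.
Since p(-4) = 0, λ = -4 is a root.
Factor out (λ + 4): p(λ) = (λ + 4)·(λ^2 + 17λ + 66).
The quadratic factors as (λ + 11)·(λ + 6).
Eigenvalues: -11, -6, -4.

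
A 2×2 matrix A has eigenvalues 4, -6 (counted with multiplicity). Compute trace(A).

-2

trace(A) is the sum of the eigenvalues: (4) + (-6) = -2.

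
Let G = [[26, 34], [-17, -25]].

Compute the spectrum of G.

det(G - sI) = (26 - s)(-25 - s) - (34)·(-17) = s^2 - s - 72.
This factors as (s + 8)·(s - 9) = 0.
Eigenvalues: -8, 9.

-8, 9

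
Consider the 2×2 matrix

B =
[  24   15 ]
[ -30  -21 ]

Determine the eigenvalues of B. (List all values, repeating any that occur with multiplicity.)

det(B - tI) = (24 - t)(-21 - t) - (15)·(-30) = t^2 - 3t - 54.
This factors as (t + 6)·(t - 9) = 0.
Eigenvalues: -6, 9.

-6, 9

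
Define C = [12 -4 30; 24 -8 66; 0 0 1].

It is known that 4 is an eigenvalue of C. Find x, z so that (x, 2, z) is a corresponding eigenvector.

1, 0

We need (C - 4I)v = 0.
C - 4I = [[8, -4, 30], [24, -12, 66], [0, 0, -3]].
Row 1: (8)·x + (-4)·2 + (30)·z = 0
Row 2: (24)·x + (-12)·2 + (66)·z = 0
Row 3: (0)·x + (0)·2 + (-3)·z = 0
Solving gives x = 1, z = 0.
Check: C·(1, 2, 0) = (4, 8, 0) = 4·(1, 2, 0).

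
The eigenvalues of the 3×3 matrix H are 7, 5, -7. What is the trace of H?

5

trace(H) is the sum of the eigenvalues: (7) + (5) + (-7) = 5.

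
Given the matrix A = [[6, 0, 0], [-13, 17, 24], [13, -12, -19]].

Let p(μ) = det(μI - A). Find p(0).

p(0) = det(0·I − A) = det(−A) = (−1)^3·det(A).
det(A) = -210, so p(0) = 210.

210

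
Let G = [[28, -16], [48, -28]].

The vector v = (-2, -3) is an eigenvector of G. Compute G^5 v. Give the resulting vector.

(-2048, -3072)

First find the eigenvalue: Gv = (-8, -12) = 4·(-2, -3), so λ = 4.
Then G^5 v = λ^5·v = 4^5·(-2, -3) = 1024·(-2, -3) = (-2048, -3072).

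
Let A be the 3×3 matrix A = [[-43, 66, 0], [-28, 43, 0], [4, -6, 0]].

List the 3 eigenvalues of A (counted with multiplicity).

Set up det(λI - A) = 0.
Expanding along the first row, p(λ) = λ^3 - λ.
Since p(0) = 0, λ = 0 is a root.
Dividing by λ leaves λ^2 - 1.
The quadratic factors as (λ + 1)·(λ - 1).
Eigenvalues: -1, 0, 1.

-1, 0, 1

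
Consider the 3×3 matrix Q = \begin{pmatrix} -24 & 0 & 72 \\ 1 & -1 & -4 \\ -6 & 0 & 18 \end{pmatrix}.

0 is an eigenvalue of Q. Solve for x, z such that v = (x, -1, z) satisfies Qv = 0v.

3, 1

We need (Q)v = 0.
Q = [[-24, 0, 72], [1, -1, -4], [-6, 0, 18]].
Row 1: (-24)·x + (0)·-1 + (72)·z = 0
Row 2: (1)·x + (-1)·-1 + (-4)·z = 0
Row 3: (-6)·x + (0)·-1 + (18)·z = 0
Solving gives x = 3, z = 1.
Check: Q·(3, -1, 1) = (0, 0, 0) = 0·(3, -1, 1).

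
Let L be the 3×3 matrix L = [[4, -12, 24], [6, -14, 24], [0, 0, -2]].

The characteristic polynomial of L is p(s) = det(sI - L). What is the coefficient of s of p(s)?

p(s) = s^3 + 12s^2 + 36s + 32.
The coefficient of s is 36.

36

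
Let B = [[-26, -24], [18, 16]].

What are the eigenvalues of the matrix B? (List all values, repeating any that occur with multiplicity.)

-8, -2

det(B - rI) = (-26 - r)(16 - r) - (-24)·(18) = r^2 + 10r + 16.
This factors as (r + 8)·(r + 2) = 0.
Eigenvalues: -8, -2.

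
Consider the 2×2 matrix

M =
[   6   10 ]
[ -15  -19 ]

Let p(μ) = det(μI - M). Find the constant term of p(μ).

p(μ) = μ^2 + 13μ + 36.
The constant term is 36.

36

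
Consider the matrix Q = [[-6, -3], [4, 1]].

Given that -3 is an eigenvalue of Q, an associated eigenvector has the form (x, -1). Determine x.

1

We need (Q + 3I)v = 0.
Q + 3I = [[-3, -3], [4, 4]].
Row 1: (-3)·x + (-3)·-1 = 0
Row 2: (4)·x + (4)·-1 = 0
Solving gives x = 1.
Check: Q·(1, -1) = (-3, 3) = -3·(1, -1).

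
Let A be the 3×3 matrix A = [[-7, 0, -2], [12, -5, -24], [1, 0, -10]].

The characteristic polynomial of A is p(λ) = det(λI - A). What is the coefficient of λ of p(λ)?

157

p(λ) = λ^3 + 22λ^2 + 157λ + 360.
The coefficient of λ is 157.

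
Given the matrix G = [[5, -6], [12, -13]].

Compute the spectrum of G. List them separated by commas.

det(G - tI) = (5 - t)(-13 - t) - (-6)·(12) = t^2 + 8t + 7.
This factors as (t + 7)·(t + 1) = 0.
Eigenvalues: -7, -1.

-7, -1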